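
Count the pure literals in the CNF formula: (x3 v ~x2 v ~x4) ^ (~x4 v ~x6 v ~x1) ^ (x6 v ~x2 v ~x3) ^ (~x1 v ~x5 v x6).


A pure literal appears in only one polarity across all clauses.
Pure literals: x1 (negative only), x2 (negative only), x4 (negative only), x5 (negative only).
Count = 4.

4


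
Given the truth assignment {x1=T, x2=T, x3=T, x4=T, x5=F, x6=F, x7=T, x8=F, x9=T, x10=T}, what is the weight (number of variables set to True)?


The weight is the number of variables assigned True.
True variables: x1, x2, x3, x4, x7, x9, x10.
Weight = 7.

7


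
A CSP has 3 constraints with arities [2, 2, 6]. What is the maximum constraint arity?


The arities are: 2, 2, 6.
Scan for the maximum value.
Maximum arity = 6.

6


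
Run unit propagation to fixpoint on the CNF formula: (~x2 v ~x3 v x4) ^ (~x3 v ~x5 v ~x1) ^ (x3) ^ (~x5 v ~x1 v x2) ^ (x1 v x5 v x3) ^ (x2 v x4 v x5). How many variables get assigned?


Unit propagation repeatedly assigns the literal in any unit clause, then simplifies.
Assignments in order: x3 = T.
No further unit clauses remain.
Total variables assigned = 1.

1


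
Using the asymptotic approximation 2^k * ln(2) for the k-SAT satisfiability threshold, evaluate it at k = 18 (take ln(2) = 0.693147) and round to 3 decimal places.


Using the asymptotic formula: threshold ~ 2^k * ln(2).
2^18 = 262144.
262144 * 0.693147 = 181704.327.

181704.327


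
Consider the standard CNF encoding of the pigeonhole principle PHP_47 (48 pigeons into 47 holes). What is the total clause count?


The PHP encoding has two parts:
1) At-least-one-hole clauses: 48 (one per pigeon, each with 47 literals).
2) At-most-one-pigeon-per-hole clauses: 47 holes * C(48,2) = 47 * 1128 = 53016.
Total clauses = 48 + 53016 = 53064.

53064


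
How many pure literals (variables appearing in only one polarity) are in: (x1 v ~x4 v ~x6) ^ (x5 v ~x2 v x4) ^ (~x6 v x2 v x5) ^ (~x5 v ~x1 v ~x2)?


A pure literal appears in only one polarity across all clauses.
Pure literals: x6 (negative only).
Count = 1.

1


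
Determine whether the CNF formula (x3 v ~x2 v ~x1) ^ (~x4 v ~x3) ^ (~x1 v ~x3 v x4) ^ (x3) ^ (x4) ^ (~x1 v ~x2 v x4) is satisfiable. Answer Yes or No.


Check all 16 possible truth assignments.
Number of satisfying assignments found: 0.
The formula is unsatisfiable.

No


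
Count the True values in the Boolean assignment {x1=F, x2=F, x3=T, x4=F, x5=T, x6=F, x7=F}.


The weight is the number of variables assigned True.
True variables: x3, x5.
Weight = 2.

2


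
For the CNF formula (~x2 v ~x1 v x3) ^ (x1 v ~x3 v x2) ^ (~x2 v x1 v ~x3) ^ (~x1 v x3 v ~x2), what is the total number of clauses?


Each group enclosed in parentheses joined by ^ is one clause.
Counting the conjuncts: 4 clauses.

4


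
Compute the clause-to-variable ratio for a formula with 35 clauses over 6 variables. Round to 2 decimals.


Clause-to-variable ratio = clauses / variables.
35 / 6 = 5.83.

5.83


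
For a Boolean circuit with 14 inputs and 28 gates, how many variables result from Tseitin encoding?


The Tseitin transformation introduces one auxiliary variable per gate.
Total variables = inputs + gates = 14 + 28 = 42.

42


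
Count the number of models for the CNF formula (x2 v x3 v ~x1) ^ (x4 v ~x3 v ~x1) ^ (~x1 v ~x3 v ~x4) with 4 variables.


Enumerate all 16 truth assignments over 4 variables.
Test each against every clause.
Satisfying assignments found: 10.

10


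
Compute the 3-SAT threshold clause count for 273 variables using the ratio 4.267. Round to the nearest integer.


The 3-SAT phase transition occurs at approximately 4.267 clauses per variable.
m = 4.267 * 273 = 1164.891.
Rounded to nearest integer: 1165.

1165


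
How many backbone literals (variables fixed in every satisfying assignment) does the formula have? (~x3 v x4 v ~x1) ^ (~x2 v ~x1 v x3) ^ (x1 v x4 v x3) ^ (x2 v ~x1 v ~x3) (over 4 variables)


Find all satisfying assignments: 9 model(s).
Check which variables have the same value in every model.
No variable is fixed across all models.
Backbone size = 0.

0


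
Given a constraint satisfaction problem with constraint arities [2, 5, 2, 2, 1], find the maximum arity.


The arities are: 2, 5, 2, 2, 1.
Scan for the maximum value.
Maximum arity = 5.

5


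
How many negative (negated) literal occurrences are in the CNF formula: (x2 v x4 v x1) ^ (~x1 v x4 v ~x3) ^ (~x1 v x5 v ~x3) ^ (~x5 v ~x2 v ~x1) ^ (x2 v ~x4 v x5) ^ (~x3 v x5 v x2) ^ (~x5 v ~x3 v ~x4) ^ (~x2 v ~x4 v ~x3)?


Scan each clause for negated literals.
Clause 1: 0 negative; Clause 2: 2 negative; Clause 3: 2 negative; Clause 4: 3 negative; Clause 5: 1 negative; Clause 6: 1 negative; Clause 7: 3 negative; Clause 8: 3 negative.
Total negative literal occurrences = 15.

15


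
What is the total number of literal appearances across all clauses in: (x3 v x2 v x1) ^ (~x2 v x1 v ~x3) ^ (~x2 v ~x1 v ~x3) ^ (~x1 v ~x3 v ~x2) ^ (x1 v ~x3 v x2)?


Clause lengths: 3, 3, 3, 3, 3.
Sum = 3 + 3 + 3 + 3 + 3 = 15.

15


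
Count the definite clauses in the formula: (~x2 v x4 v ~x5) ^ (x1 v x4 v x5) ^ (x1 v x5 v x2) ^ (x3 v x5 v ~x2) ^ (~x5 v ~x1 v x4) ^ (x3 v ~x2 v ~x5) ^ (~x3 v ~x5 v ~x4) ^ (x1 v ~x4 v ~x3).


A definite clause has exactly one positive literal.
Clause 1: 1 positive -> definite
Clause 2: 3 positive -> not definite
Clause 3: 3 positive -> not definite
Clause 4: 2 positive -> not definite
Clause 5: 1 positive -> definite
Clause 6: 1 positive -> definite
Clause 7: 0 positive -> not definite
Clause 8: 1 positive -> definite
Definite clause count = 4.

4


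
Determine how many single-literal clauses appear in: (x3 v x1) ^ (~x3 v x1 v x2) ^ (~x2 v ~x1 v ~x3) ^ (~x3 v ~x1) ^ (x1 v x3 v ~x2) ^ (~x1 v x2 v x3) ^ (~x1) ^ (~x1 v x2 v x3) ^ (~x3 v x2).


A unit clause contains exactly one literal.
Unit clauses found: (~x1).
Count = 1.

1


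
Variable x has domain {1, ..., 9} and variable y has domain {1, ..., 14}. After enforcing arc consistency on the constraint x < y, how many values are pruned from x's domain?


For the constraint x < y, x needs a supporting value in y's domain.
x can be at most 13 (one less than y's maximum).
Valid x values from domain: 9 out of 9.
Pruned = 9 - 9 = 0.

0


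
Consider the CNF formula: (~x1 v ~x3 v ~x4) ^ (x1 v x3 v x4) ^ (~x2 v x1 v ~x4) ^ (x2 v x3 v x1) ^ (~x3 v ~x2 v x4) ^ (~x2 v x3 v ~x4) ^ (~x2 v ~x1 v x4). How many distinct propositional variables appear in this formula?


Identify each distinct variable in the formula.
Variables found: x1, x2, x3, x4.
Total distinct variables = 4.

4


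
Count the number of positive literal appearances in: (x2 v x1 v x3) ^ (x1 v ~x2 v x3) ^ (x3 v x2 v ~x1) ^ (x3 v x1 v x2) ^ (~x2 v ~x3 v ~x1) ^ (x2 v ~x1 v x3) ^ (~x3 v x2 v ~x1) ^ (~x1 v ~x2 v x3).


Scan each clause for unnegated literals.
Clause 1: 3 positive; Clause 2: 2 positive; Clause 3: 2 positive; Clause 4: 3 positive; Clause 5: 0 positive; Clause 6: 2 positive; Clause 7: 1 positive; Clause 8: 1 positive.
Total positive literal occurrences = 14.

14


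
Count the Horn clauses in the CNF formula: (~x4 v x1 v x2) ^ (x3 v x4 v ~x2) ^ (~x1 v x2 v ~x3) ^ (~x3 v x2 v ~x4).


A Horn clause has at most one positive literal.
Clause 1: 2 positive lit(s) -> not Horn
Clause 2: 2 positive lit(s) -> not Horn
Clause 3: 1 positive lit(s) -> Horn
Clause 4: 1 positive lit(s) -> Horn
Total Horn clauses = 2.

2


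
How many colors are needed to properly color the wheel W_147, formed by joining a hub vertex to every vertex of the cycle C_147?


W_147 consists of the cycle C_147 together with a hub vertex adjacent to every cycle vertex.
The cycle C_147 needs 3 colors (odd cycle -> 3).
The hub is adjacent to every cycle vertex, so it must receive a new color distinct from all of them.
Chromatic number = 3 + 1 = 4.

4


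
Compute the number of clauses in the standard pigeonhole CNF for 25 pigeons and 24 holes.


The PHP encoding has two parts:
1) At-least-one-hole clauses: 25 (one per pigeon, each with 24 literals).
2) At-most-one-pigeon-per-hole clauses: 24 holes * C(25,2) = 24 * 300 = 7200.
Total clauses = 25 + 7200 = 7225.

7225


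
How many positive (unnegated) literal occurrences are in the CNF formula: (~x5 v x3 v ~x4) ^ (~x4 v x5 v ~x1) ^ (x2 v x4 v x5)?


Scan each clause for unnegated literals.
Clause 1: 1 positive; Clause 2: 1 positive; Clause 3: 3 positive.
Total positive literal occurrences = 5.

5


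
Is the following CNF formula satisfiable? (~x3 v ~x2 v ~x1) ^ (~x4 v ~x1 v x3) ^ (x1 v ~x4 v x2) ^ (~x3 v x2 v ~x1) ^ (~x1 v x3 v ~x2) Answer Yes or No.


Check all 16 possible truth assignments.
Number of satisfying assignments found: 7.
The formula is satisfiable.

Yes


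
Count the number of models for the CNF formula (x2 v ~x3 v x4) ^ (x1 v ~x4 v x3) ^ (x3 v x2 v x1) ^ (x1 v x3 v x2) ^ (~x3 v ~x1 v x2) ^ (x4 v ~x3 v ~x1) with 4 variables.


Enumerate all 16 truth assignments over 4 variables.
Test each against every clause.
Satisfying assignments found: 9.

9


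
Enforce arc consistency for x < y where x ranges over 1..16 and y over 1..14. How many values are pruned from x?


For the constraint x < y, x needs a supporting value in y's domain.
x can be at most 13 (one less than y's maximum).
Valid x values from domain: 13 out of 16.
Pruned = 16 - 13 = 3.

3


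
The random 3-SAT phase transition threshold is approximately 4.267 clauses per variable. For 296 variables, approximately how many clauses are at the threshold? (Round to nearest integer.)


The 3-SAT phase transition occurs at approximately 4.267 clauses per variable.
m = 4.267 * 296 = 1263.032.
Rounded to nearest integer: 1263.

1263


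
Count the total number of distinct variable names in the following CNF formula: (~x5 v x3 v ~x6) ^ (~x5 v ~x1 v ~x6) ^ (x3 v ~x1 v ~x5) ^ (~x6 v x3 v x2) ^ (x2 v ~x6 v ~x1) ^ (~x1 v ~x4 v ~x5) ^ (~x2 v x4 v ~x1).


Identify each distinct variable in the formula.
Variables found: x1, x2, x3, x4, x5, x6.
Total distinct variables = 6.

6


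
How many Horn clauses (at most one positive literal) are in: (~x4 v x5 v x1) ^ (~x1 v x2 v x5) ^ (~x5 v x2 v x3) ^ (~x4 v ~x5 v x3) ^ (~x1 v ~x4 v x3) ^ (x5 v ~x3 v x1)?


A Horn clause has at most one positive literal.
Clause 1: 2 positive lit(s) -> not Horn
Clause 2: 2 positive lit(s) -> not Horn
Clause 3: 2 positive lit(s) -> not Horn
Clause 4: 1 positive lit(s) -> Horn
Clause 5: 1 positive lit(s) -> Horn
Clause 6: 2 positive lit(s) -> not Horn
Total Horn clauses = 2.

2


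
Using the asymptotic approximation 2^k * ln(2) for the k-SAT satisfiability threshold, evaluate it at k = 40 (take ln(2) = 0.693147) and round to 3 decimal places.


Using the asymptotic formula: threshold ~ 2^k * ln(2).
2^40 = 1099511627776.
1099511627776 * 0.693147 = 762123186258.051.

762123186258.051


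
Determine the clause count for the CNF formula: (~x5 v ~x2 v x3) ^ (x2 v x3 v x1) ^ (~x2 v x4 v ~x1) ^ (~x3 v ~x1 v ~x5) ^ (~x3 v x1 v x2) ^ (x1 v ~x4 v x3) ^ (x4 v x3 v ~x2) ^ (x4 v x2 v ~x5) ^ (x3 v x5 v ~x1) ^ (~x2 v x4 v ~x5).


Each group enclosed in parentheses joined by ^ is one clause.
Counting the conjuncts: 10 clauses.

10


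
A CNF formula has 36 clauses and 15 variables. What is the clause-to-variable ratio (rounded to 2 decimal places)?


Clause-to-variable ratio = clauses / variables.
36 / 15 = 2.4.

2.4


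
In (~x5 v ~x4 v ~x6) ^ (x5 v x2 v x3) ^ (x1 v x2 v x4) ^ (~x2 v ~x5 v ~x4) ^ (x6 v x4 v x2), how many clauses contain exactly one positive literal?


A definite clause has exactly one positive literal.
Clause 1: 0 positive -> not definite
Clause 2: 3 positive -> not definite
Clause 3: 3 positive -> not definite
Clause 4: 0 positive -> not definite
Clause 5: 3 positive -> not definite
Definite clause count = 0.

0


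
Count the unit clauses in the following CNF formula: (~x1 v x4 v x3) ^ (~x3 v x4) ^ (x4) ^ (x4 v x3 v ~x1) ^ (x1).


A unit clause contains exactly one literal.
Unit clauses found: (x4), (x1).
Count = 2.

2


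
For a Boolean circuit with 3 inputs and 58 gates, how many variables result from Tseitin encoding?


The Tseitin transformation introduces one auxiliary variable per gate.
Total variables = inputs + gates = 3 + 58 = 61.

61


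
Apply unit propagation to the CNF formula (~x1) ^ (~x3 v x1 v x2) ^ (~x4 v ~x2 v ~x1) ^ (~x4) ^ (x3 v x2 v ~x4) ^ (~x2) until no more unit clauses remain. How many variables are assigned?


Unit propagation repeatedly assigns the literal in any unit clause, then simplifies.
Assignments in order: x1 = F, x4 = F, x2 = F, x3 = F.
No further unit clauses remain.
Total variables assigned = 4.

4


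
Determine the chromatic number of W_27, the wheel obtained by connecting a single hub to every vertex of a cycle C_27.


W_27 consists of the cycle C_27 together with a hub vertex adjacent to every cycle vertex.
The cycle C_27 needs 3 colors (odd cycle -> 3).
The hub is adjacent to every cycle vertex, so it must receive a new color distinct from all of them.
Chromatic number = 3 + 1 = 4.

4


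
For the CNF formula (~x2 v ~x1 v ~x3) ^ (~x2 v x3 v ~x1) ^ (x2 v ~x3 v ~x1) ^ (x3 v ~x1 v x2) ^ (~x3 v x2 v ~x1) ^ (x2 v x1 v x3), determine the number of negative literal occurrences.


Scan each clause for negated literals.
Clause 1: 3 negative; Clause 2: 2 negative; Clause 3: 2 negative; Clause 4: 1 negative; Clause 5: 2 negative; Clause 6: 0 negative.
Total negative literal occurrences = 10.

10


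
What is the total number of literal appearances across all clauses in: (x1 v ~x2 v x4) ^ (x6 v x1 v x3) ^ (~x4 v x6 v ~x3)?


Clause lengths: 3, 3, 3.
Sum = 3 + 3 + 3 = 9.

9


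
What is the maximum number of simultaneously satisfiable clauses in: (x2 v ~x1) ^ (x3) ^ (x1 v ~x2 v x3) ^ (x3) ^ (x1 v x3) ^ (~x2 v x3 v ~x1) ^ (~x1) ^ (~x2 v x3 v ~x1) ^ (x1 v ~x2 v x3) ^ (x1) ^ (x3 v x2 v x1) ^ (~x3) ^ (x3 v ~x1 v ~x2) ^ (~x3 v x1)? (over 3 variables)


Enumerate all 8 truth assignments.
For each, count how many of the 14 clauses are satisfied.
The formula is not fully satisfiable, so the maximum is below 14.
Maximum simultaneously satisfiable clauses = 12.

12


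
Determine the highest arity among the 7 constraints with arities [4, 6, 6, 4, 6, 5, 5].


The arities are: 4, 6, 6, 4, 6, 5, 5.
Scan for the maximum value.
Maximum arity = 6.

6


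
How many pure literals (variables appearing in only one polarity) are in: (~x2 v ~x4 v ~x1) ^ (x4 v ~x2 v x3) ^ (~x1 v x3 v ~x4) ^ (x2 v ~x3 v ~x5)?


A pure literal appears in only one polarity across all clauses.
Pure literals: x1 (negative only), x5 (negative only).
Count = 2.

2


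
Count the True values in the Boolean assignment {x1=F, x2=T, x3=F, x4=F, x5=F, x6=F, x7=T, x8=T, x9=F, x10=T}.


The weight is the number of variables assigned True.
True variables: x2, x7, x8, x10.
Weight = 4.

4


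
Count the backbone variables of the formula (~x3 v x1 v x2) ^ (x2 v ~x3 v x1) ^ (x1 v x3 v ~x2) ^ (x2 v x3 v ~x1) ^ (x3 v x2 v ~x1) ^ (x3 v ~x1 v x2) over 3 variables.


Find all satisfying assignments: 5 model(s).
Check which variables have the same value in every model.
No variable is fixed across all models.
Backbone size = 0.

0


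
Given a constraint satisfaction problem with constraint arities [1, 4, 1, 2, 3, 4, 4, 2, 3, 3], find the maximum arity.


The arities are: 1, 4, 1, 2, 3, 4, 4, 2, 3, 3.
Scan for the maximum value.
Maximum arity = 4.

4


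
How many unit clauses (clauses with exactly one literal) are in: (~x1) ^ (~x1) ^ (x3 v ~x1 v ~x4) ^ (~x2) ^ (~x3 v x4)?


A unit clause contains exactly one literal.
Unit clauses found: (~x1), (~x1), (~x2).
Count = 3.

3


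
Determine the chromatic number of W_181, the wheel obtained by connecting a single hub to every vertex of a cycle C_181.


W_181 consists of the cycle C_181 together with a hub vertex adjacent to every cycle vertex.
The cycle C_181 needs 3 colors (odd cycle -> 3).
The hub is adjacent to every cycle vertex, so it must receive a new color distinct from all of them.
Chromatic number = 3 + 1 = 4.

4


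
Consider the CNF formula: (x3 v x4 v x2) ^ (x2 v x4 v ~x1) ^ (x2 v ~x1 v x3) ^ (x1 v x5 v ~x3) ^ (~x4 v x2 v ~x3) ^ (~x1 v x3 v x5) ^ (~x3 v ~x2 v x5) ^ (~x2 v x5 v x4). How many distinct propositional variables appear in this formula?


Identify each distinct variable in the formula.
Variables found: x1, x2, x3, x4, x5.
Total distinct variables = 5.

5


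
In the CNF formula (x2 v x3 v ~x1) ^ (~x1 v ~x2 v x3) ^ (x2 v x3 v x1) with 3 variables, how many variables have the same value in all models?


Find all satisfying assignments: 5 model(s).
Check which variables have the same value in every model.
No variable is fixed across all models.
Backbone size = 0.

0


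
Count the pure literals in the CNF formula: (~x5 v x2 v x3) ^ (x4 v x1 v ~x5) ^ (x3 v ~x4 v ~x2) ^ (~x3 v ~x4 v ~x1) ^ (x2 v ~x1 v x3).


A pure literal appears in only one polarity across all clauses.
Pure literals: x5 (negative only).
Count = 1.

1


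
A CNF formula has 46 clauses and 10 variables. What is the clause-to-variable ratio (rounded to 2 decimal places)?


Clause-to-variable ratio = clauses / variables.
46 / 10 = 4.6.

4.6


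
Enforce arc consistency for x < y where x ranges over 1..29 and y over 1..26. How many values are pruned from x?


For the constraint x < y, x needs a supporting value in y's domain.
x can be at most 25 (one less than y's maximum).
Valid x values from domain: 25 out of 29.
Pruned = 29 - 25 = 4.

4


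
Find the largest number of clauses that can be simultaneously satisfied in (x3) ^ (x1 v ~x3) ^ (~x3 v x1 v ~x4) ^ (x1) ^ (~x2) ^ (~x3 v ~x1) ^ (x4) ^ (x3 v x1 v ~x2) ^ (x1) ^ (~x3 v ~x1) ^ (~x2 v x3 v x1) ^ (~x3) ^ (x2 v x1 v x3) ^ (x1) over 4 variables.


Enumerate all 16 truth assignments.
For each, count how many of the 14 clauses are satisfied.
The formula is not fully satisfiable, so the maximum is below 14.
Maximum simultaneously satisfiable clauses = 13.

13


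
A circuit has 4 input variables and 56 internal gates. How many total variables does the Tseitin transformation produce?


The Tseitin transformation introduces one auxiliary variable per gate.
Total variables = inputs + gates = 4 + 56 = 60.

60


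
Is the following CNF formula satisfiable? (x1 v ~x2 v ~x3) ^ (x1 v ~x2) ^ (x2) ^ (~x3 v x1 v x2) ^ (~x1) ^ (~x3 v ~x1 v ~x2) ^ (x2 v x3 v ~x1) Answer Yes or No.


Check all 8 possible truth assignments.
Number of satisfying assignments found: 0.
The formula is unsatisfiable.

No


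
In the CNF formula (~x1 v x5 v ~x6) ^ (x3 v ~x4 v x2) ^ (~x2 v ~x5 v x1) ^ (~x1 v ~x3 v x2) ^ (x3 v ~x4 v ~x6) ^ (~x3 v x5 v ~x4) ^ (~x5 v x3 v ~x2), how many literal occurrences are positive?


Scan each clause for unnegated literals.
Clause 1: 1 positive; Clause 2: 2 positive; Clause 3: 1 positive; Clause 4: 1 positive; Clause 5: 1 positive; Clause 6: 1 positive; Clause 7: 1 positive.
Total positive literal occurrences = 8.

8


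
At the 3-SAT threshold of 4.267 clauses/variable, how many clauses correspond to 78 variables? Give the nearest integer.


The 3-SAT phase transition occurs at approximately 4.267 clauses per variable.
m = 4.267 * 78 = 332.826.
Rounded to nearest integer: 333.

333


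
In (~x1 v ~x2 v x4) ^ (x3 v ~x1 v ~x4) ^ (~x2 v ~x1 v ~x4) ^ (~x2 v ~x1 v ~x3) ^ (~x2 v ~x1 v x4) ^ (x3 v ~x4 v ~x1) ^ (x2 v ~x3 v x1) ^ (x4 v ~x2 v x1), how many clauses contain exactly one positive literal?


A definite clause has exactly one positive literal.
Clause 1: 1 positive -> definite
Clause 2: 1 positive -> definite
Clause 3: 0 positive -> not definite
Clause 4: 0 positive -> not definite
Clause 5: 1 positive -> definite
Clause 6: 1 positive -> definite
Clause 7: 2 positive -> not definite
Clause 8: 2 positive -> not definite
Definite clause count = 4.

4


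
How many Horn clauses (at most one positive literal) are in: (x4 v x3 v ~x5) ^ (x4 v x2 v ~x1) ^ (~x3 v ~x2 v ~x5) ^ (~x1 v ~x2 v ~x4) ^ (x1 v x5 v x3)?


A Horn clause has at most one positive literal.
Clause 1: 2 positive lit(s) -> not Horn
Clause 2: 2 positive lit(s) -> not Horn
Clause 3: 0 positive lit(s) -> Horn
Clause 4: 0 positive lit(s) -> Horn
Clause 5: 3 positive lit(s) -> not Horn
Total Horn clauses = 2.

2


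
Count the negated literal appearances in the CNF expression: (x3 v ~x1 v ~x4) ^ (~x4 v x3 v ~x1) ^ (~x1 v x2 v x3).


Scan each clause for negated literals.
Clause 1: 2 negative; Clause 2: 2 negative; Clause 3: 1 negative.
Total negative literal occurrences = 5.

5


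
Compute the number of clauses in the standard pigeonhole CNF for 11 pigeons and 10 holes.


The PHP encoding has two parts:
1) At-least-one-hole clauses: 11 (one per pigeon, each with 10 literals).
2) At-most-one-pigeon-per-hole clauses: 10 holes * C(11,2) = 10 * 55 = 550.
Total clauses = 11 + 550 = 561.

561


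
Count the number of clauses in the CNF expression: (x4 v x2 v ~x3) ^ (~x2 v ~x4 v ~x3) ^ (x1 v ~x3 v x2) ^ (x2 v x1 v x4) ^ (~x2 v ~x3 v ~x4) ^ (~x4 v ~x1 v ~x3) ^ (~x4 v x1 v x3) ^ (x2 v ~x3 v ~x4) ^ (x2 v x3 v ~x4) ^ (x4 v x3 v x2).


Each group enclosed in parentheses joined by ^ is one clause.
Counting the conjuncts: 10 clauses.

10


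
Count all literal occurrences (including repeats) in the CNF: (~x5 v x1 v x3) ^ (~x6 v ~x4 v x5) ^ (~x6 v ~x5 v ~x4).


Clause lengths: 3, 3, 3.
Sum = 3 + 3 + 3 = 9.

9


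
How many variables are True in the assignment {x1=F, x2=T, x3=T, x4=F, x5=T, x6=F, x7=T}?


The weight is the number of variables assigned True.
True variables: x2, x3, x5, x7.
Weight = 4.

4


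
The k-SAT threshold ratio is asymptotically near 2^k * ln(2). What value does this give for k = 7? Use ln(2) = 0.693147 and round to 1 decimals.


Using the asymptotic formula: threshold ~ 2^k * ln(2).
2^7 = 128.
128 * 0.693147 = 88.7.

88.7


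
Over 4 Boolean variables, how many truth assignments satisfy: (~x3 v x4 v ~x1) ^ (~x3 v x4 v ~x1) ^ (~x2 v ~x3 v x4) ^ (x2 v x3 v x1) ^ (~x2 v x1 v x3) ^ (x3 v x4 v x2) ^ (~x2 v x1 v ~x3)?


Enumerate all 16 truth assignments over 4 variables.
Test each against every clause.
Satisfying assignments found: 7.

7


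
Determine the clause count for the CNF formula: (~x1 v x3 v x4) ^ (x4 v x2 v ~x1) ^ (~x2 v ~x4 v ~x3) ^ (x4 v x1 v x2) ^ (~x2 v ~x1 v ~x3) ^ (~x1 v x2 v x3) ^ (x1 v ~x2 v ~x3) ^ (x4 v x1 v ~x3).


Each group enclosed in parentheses joined by ^ is one clause.
Counting the conjuncts: 8 clauses.

8


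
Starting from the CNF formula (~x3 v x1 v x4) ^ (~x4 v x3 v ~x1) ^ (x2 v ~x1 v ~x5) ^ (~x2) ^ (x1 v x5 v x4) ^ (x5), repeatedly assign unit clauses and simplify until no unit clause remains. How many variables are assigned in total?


Unit propagation repeatedly assigns the literal in any unit clause, then simplifies.
Assignments in order: x2 = F, x5 = T, x1 = F.
No further unit clauses remain.
Total variables assigned = 3.

3


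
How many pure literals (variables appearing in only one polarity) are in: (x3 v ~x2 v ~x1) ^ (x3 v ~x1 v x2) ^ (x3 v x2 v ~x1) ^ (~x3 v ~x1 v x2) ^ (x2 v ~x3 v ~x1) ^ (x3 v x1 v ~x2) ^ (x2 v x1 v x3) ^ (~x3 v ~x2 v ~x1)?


A pure literal appears in only one polarity across all clauses.
No pure literals found.
Count = 0.

0


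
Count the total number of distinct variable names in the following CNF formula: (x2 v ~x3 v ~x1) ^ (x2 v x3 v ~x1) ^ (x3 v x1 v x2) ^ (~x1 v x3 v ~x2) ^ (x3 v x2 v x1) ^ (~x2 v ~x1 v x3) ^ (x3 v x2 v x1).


Identify each distinct variable in the formula.
Variables found: x1, x2, x3.
Total distinct variables = 3.

3


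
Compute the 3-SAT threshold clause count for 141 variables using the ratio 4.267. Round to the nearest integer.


The 3-SAT phase transition occurs at approximately 4.267 clauses per variable.
m = 4.267 * 141 = 601.647.
Rounded to nearest integer: 602.

602


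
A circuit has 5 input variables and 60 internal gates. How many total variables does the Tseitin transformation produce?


The Tseitin transformation introduces one auxiliary variable per gate.
Total variables = inputs + gates = 5 + 60 = 65.

65


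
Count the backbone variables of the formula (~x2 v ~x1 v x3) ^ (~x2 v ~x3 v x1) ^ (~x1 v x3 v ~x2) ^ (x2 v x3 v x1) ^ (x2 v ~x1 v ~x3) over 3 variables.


Find all satisfying assignments: 4 model(s).
Check which variables have the same value in every model.
No variable is fixed across all models.
Backbone size = 0.

0


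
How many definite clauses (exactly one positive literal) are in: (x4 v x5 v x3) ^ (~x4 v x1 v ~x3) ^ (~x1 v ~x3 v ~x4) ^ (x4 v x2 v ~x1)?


A definite clause has exactly one positive literal.
Clause 1: 3 positive -> not definite
Clause 2: 1 positive -> definite
Clause 3: 0 positive -> not definite
Clause 4: 2 positive -> not definite
Definite clause count = 1.

1


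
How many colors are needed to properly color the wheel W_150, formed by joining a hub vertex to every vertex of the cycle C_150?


W_150 consists of the cycle C_150 together with a hub vertex adjacent to every cycle vertex.
The cycle C_150 needs 2 colors (even cycle -> 2).
The hub is adjacent to every cycle vertex, so it must receive a new color distinct from all of them.
Chromatic number = 2 + 1 = 3.

3


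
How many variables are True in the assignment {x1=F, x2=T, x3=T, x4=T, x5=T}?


The weight is the number of variables assigned True.
True variables: x2, x3, x4, x5.
Weight = 4.

4


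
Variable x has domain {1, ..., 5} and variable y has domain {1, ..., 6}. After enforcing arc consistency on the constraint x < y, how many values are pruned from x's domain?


For the constraint x < y, x needs a supporting value in y's domain.
x can be at most 5 (one less than y's maximum).
Valid x values from domain: 5 out of 5.
Pruned = 5 - 5 = 0.

0


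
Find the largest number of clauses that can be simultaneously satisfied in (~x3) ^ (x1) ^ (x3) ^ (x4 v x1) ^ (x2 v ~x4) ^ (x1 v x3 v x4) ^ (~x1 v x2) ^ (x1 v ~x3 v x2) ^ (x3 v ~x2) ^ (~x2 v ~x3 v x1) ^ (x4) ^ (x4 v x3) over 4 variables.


Enumerate all 16 truth assignments.
For each, count how many of the 12 clauses are satisfied.
The formula is not fully satisfiable, so the maximum is below 12.
Maximum simultaneously satisfiable clauses = 11.

11


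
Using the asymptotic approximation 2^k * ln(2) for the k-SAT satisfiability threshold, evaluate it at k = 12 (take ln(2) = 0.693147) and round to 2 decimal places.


Using the asymptotic formula: threshold ~ 2^k * ln(2).
2^12 = 4096.
4096 * 0.693147 = 2839.13.

2839.13


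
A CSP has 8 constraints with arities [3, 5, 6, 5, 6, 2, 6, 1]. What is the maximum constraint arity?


The arities are: 3, 5, 6, 5, 6, 2, 6, 1.
Scan for the maximum value.
Maximum arity = 6.

6


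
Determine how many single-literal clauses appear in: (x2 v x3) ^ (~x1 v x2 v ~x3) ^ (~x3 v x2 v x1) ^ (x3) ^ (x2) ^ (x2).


A unit clause contains exactly one literal.
Unit clauses found: (x3), (x2), (x2).
Count = 3.

3


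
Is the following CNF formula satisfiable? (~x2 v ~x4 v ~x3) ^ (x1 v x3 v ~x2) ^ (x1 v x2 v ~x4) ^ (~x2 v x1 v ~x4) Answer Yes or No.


Check all 16 possible truth assignments.
Number of satisfying assignments found: 10.
The formula is satisfiable.

Yes


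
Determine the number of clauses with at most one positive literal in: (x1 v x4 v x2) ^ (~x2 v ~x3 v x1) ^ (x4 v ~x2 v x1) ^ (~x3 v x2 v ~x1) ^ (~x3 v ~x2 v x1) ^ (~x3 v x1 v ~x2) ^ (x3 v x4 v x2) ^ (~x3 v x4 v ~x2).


A Horn clause has at most one positive literal.
Clause 1: 3 positive lit(s) -> not Horn
Clause 2: 1 positive lit(s) -> Horn
Clause 3: 2 positive lit(s) -> not Horn
Clause 4: 1 positive lit(s) -> Horn
Clause 5: 1 positive lit(s) -> Horn
Clause 6: 1 positive lit(s) -> Horn
Clause 7: 3 positive lit(s) -> not Horn
Clause 8: 1 positive lit(s) -> Horn
Total Horn clauses = 5.

5


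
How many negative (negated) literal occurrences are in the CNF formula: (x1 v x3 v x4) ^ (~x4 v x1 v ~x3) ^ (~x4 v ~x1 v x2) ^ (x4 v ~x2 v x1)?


Scan each clause for negated literals.
Clause 1: 0 negative; Clause 2: 2 negative; Clause 3: 2 negative; Clause 4: 1 negative.
Total negative literal occurrences = 5.

5


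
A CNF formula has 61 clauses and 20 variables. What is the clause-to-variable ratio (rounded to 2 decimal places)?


Clause-to-variable ratio = clauses / variables.
61 / 20 = 3.05.

3.05


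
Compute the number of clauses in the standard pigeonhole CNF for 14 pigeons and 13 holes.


The PHP encoding has two parts:
1) At-least-one-hole clauses: 14 (one per pigeon, each with 13 literals).
2) At-most-one-pigeon-per-hole clauses: 13 holes * C(14,2) = 13 * 91 = 1183.
Total clauses = 14 + 1183 = 1197.

1197


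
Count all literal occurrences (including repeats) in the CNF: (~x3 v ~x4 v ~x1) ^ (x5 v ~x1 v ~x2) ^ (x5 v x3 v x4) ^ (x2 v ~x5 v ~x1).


Clause lengths: 3, 3, 3, 3.
Sum = 3 + 3 + 3 + 3 = 12.

12


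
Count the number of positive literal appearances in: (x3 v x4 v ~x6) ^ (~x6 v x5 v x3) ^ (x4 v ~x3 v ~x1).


Scan each clause for unnegated literals.
Clause 1: 2 positive; Clause 2: 2 positive; Clause 3: 1 positive.
Total positive literal occurrences = 5.

5


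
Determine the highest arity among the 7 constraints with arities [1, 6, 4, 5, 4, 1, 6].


The arities are: 1, 6, 4, 5, 4, 1, 6.
Scan for the maximum value.
Maximum arity = 6.

6


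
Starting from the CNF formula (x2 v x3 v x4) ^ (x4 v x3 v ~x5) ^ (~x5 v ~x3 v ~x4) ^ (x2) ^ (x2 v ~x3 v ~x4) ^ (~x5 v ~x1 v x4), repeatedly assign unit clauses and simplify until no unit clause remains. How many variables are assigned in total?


Unit propagation repeatedly assigns the literal in any unit clause, then simplifies.
Assignments in order: x2 = T.
No further unit clauses remain.
Total variables assigned = 1.

1


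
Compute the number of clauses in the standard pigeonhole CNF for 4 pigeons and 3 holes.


The PHP encoding has two parts:
1) At-least-one-hole clauses: 4 (one per pigeon, each with 3 literals).
2) At-most-one-pigeon-per-hole clauses: 3 holes * C(4,2) = 3 * 6 = 18.
Total clauses = 4 + 18 = 22.

22


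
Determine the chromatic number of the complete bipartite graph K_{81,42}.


K_{81,42} is bipartite by definition: the two parts are independent sets, with every edge crossing between them.
Color all vertices in one part with color 1 and all vertices in the other part with color 2.
Since the graph has at least one edge, one color does not suffice.
Chromatic number = 2.

2


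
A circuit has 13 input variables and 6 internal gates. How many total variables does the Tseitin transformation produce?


The Tseitin transformation introduces one auxiliary variable per gate.
Total variables = inputs + gates = 13 + 6 = 19.

19


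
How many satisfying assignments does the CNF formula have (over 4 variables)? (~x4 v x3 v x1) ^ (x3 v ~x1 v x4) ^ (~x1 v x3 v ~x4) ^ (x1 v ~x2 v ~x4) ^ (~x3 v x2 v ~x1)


Enumerate all 16 truth assignments over 4 variables.
Test each against every clause.
Satisfying assignments found: 7.

7


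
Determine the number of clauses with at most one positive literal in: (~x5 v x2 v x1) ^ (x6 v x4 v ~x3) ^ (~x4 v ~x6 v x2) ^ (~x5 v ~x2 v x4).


A Horn clause has at most one positive literal.
Clause 1: 2 positive lit(s) -> not Horn
Clause 2: 2 positive lit(s) -> not Horn
Clause 3: 1 positive lit(s) -> Horn
Clause 4: 1 positive lit(s) -> Horn
Total Horn clauses = 2.

2


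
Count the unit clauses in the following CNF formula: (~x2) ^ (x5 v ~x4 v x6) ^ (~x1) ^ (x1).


A unit clause contains exactly one literal.
Unit clauses found: (~x2), (~x1), (x1).
Count = 3.

3


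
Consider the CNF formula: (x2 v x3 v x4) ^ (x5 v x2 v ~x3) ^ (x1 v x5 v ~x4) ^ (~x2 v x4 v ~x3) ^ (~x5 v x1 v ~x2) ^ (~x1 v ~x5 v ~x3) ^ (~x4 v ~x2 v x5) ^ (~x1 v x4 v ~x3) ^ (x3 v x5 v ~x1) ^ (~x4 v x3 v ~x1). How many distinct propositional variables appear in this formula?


Identify each distinct variable in the formula.
Variables found: x1, x2, x3, x4, x5.
Total distinct variables = 5.

5


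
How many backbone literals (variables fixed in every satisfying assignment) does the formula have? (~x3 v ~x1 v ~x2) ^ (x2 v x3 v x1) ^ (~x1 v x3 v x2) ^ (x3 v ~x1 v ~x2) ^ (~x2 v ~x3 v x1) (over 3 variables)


Find all satisfying assignments: 3 model(s).
Check which variables have the same value in every model.
No variable is fixed across all models.
Backbone size = 0.

0


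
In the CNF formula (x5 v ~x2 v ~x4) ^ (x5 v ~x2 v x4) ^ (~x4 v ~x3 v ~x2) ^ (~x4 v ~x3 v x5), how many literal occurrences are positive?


Scan each clause for unnegated literals.
Clause 1: 1 positive; Clause 2: 2 positive; Clause 3: 0 positive; Clause 4: 1 positive.
Total positive literal occurrences = 4.

4


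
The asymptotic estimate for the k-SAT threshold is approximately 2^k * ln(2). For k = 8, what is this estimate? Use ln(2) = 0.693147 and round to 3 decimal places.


Using the asymptotic formula: threshold ~ 2^k * ln(2).
2^8 = 256.
256 * 0.693147 = 177.446.

177.446


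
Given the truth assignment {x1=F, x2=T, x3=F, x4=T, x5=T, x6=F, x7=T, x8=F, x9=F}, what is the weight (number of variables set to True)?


The weight is the number of variables assigned True.
True variables: x2, x4, x5, x7.
Weight = 4.

4


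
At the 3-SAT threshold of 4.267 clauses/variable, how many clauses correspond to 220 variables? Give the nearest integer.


The 3-SAT phase transition occurs at approximately 4.267 clauses per variable.
m = 4.267 * 220 = 938.74.
Rounded to nearest integer: 939.

939


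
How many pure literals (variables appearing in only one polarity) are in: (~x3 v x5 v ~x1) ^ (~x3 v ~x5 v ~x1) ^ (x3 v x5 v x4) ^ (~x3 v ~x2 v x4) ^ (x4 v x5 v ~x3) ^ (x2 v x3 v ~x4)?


A pure literal appears in only one polarity across all clauses.
Pure literals: x1 (negative only).
Count = 1.

1


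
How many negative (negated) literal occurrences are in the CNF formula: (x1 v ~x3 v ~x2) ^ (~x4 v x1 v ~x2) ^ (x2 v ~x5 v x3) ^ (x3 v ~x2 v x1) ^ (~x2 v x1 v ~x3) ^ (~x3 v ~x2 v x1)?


Scan each clause for negated literals.
Clause 1: 2 negative; Clause 2: 2 negative; Clause 3: 1 negative; Clause 4: 1 negative; Clause 5: 2 negative; Clause 6: 2 negative.
Total negative literal occurrences = 10.

10


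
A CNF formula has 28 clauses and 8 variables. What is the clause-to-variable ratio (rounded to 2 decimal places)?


Clause-to-variable ratio = clauses / variables.
28 / 8 = 3.5.

3.5


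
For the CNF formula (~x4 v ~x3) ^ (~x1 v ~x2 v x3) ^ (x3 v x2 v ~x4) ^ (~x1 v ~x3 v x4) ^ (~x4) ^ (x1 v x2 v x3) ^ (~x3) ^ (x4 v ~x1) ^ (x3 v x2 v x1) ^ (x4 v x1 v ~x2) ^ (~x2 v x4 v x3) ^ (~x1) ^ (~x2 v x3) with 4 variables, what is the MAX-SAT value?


Enumerate all 16 truth assignments.
For each, count how many of the 13 clauses are satisfied.
The formula is not fully satisfiable, so the maximum is below 13.
Maximum simultaneously satisfiable clauses = 12.

12


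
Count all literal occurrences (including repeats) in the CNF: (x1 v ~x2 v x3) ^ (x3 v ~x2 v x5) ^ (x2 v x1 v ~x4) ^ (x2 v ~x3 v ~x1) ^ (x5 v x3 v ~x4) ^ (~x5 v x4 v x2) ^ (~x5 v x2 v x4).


Clause lengths: 3, 3, 3, 3, 3, 3, 3.
Sum = 3 + 3 + 3 + 3 + 3 + 3 + 3 = 21.

21


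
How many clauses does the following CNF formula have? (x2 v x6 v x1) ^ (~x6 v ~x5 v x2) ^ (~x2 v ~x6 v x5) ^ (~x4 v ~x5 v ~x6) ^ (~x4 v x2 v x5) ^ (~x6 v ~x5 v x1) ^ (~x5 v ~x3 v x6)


Each group enclosed in parentheses joined by ^ is one clause.
Counting the conjuncts: 7 clauses.

7


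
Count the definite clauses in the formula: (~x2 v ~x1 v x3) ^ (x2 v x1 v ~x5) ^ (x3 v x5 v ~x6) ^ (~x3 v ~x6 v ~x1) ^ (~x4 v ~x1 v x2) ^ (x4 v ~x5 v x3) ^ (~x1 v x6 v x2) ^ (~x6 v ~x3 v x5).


A definite clause has exactly one positive literal.
Clause 1: 1 positive -> definite
Clause 2: 2 positive -> not definite
Clause 3: 2 positive -> not definite
Clause 4: 0 positive -> not definite
Clause 5: 1 positive -> definite
Clause 6: 2 positive -> not definite
Clause 7: 2 positive -> not definite
Clause 8: 1 positive -> definite
Definite clause count = 3.

3


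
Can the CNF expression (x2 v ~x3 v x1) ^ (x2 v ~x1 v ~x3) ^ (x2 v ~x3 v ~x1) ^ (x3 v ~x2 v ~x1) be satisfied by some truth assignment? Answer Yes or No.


Check all 8 possible truth assignments.
Number of satisfying assignments found: 5.
The formula is satisfiable.

Yes


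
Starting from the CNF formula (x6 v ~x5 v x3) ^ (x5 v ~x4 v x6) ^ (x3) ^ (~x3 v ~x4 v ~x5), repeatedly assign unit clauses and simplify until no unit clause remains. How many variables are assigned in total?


Unit propagation repeatedly assigns the literal in any unit clause, then simplifies.
Assignments in order: x3 = T.
No further unit clauses remain.
Total variables assigned = 1.

1


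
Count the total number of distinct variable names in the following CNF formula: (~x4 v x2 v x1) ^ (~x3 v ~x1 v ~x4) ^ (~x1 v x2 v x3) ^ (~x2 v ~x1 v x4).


Identify each distinct variable in the formula.
Variables found: x1, x2, x3, x4.
Total distinct variables = 4.

4


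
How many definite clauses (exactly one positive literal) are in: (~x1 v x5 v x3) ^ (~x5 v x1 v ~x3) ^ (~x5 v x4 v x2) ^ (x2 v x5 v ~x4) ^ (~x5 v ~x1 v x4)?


A definite clause has exactly one positive literal.
Clause 1: 2 positive -> not definite
Clause 2: 1 positive -> definite
Clause 3: 2 positive -> not definite
Clause 4: 2 positive -> not definite
Clause 5: 1 positive -> definite
Definite clause count = 2.

2


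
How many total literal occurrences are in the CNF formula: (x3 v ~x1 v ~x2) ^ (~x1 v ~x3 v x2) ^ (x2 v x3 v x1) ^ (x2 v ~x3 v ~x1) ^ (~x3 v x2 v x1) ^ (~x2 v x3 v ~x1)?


Clause lengths: 3, 3, 3, 3, 3, 3.
Sum = 3 + 3 + 3 + 3 + 3 + 3 = 18.

18


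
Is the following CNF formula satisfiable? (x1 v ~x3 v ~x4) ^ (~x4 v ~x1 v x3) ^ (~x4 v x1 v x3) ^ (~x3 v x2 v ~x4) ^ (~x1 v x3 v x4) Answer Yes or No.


Check all 16 possible truth assignments.
Number of satisfying assignments found: 7.
The formula is satisfiable.

Yes


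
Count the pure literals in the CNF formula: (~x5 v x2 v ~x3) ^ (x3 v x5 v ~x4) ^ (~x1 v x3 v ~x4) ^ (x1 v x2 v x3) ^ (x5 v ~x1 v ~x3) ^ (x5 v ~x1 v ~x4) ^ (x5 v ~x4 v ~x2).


A pure literal appears in only one polarity across all clauses.
Pure literals: x4 (negative only).
Count = 1.

1


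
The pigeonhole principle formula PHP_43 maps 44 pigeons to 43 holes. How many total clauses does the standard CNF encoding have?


The PHP encoding has two parts:
1) At-least-one-hole clauses: 44 (one per pigeon, each with 43 literals).
2) At-most-one-pigeon-per-hole clauses: 43 holes * C(44,2) = 43 * 946 = 40678.
Total clauses = 44 + 40678 = 40722.

40722


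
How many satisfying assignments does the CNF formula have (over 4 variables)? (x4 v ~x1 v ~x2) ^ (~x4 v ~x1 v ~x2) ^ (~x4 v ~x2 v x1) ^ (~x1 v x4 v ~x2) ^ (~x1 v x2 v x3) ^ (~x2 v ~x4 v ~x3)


Enumerate all 16 truth assignments over 4 variables.
Test each against every clause.
Satisfying assignments found: 8.

8


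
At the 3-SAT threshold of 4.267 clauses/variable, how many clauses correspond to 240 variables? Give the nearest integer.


The 3-SAT phase transition occurs at approximately 4.267 clauses per variable.
m = 4.267 * 240 = 1024.08.
Rounded to nearest integer: 1024.

1024


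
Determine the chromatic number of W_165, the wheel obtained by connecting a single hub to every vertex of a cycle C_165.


W_165 consists of the cycle C_165 together with a hub vertex adjacent to every cycle vertex.
The cycle C_165 needs 3 colors (odd cycle -> 3).
The hub is adjacent to every cycle vertex, so it must receive a new color distinct from all of them.
Chromatic number = 3 + 1 = 4.

4


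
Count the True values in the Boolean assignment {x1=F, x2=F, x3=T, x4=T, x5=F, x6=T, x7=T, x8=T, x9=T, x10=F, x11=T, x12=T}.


The weight is the number of variables assigned True.
True variables: x3, x4, x6, x7, x8, x9, x11, x12.
Weight = 8.

8


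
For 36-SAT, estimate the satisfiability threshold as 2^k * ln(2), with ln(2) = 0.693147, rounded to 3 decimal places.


Using the asymptotic formula: threshold ~ 2^k * ln(2).
2^36 = 68719476736.
68719476736 * 0.693147 = 47632699141.128.

47632699141.128
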